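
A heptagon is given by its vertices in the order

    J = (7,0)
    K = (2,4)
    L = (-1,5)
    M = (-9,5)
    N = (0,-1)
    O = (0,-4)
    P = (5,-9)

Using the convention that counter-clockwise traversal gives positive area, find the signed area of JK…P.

Σ = (28) + (14) + (40) + (9) + (0) + (20) + (63) = 174
Signed area = Σ/2 = 87 (positive ⇒ counter-clockwise traversal).

87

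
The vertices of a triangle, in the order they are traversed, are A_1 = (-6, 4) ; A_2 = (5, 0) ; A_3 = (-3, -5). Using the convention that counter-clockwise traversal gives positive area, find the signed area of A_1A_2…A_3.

Apply the surveyor's formula: 2A = Σ (x_i·y_{i+1} − x_{i+1}·y_i), indices taken mod 3.
A_1→A_2: (-6)(0) − (5)(4) = -20
A_2→A_3: (5)(-5) − (-3)(0) = -25
A_3→A_1: (-3)(4) − (-6)(-5) = -42
Σ = -87
Signed area = Σ/2 = -43.5 (negative ⇒ clockwise traversal).

-43.5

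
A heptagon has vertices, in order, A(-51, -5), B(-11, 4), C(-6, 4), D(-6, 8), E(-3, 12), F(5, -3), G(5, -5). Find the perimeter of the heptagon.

|AB| = √((40)² + (9)²) = √1681 = 41
|BC| = √((5)² + (0)²) = √25 = 5
|CD| = √((0)² + (4)²) = √16 = 4
|DE| = √((3)² + (4)²) = √25 = 5
|EF| = √((8)² + (-15)²) = √289 = 17
|FG| = √((0)² + (-2)²) = √4 = 2
|GA| = √((-56)² + (0)²) = √3136 = 56
Perimeter = 41 + 5 + 4 + 5 + 17 + 2 + 56 = 130.

130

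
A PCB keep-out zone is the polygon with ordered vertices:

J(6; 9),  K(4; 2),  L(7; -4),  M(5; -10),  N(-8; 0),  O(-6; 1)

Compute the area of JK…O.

Apply the shoelace formula: 2A = Σ (x_i·y_{i+1} − x_{i+1}·y_i), indices taken mod 6.
Σ = (-24) + (-30) + (-50) + (-80) + (-8) + (-60) = -252
Area = |Σ|/2 = 126.

126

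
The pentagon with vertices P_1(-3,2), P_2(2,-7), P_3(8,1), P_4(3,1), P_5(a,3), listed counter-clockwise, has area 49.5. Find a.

1

The doubled signed area Σ (x_i y_{i+1} − x_{i+1} y_i) is linear in a.
With a=0 it equals 98; the coefficient of a is 1 (from the two edges through P_5).
So 1·a + 98 = 2·49.5 = 99 ⇒ a = 1.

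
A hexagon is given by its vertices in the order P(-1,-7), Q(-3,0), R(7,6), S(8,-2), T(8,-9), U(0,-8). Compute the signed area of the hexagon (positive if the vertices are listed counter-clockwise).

-114.5

Apply Gauss's area formula: 2A = Σ (x_i·y_{i+1} − x_{i+1}·y_i), indices taken mod 6.
Σ = (-21) + (-18) + (-62) + (-56) + (-64) + (-8) = -229
Signed area = Σ/2 = -114.5 (negative ⇒ clockwise traversal).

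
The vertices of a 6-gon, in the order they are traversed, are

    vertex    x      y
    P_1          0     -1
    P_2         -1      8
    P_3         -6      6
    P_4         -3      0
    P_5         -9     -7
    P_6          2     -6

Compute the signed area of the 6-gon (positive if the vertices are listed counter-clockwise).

73

Σ = (-1) + (42) + (18) + (21) + (68) + (-2) = 146
Signed area = Σ/2 = 73 (positive ⇒ counter-clockwise traversal).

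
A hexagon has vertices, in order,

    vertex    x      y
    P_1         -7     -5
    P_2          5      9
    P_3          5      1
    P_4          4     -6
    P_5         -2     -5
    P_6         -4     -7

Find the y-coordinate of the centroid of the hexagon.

Apply the shoelace formula. First the cross-terms c_i = x_i·y_{i+1} − x_{i+1}·y_i:
  -38, -40, -34, -32, -6, -29  ⇒  2A = -179, A = -89.5.
Then Σ (y_i + y_{i+1})·c_i = 390, so ȳ = 390 / (6·(-89.5)) = -130/179.

-130/179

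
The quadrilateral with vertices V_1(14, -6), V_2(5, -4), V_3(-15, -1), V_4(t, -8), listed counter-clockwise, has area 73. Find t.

-1

The doubled signed area Σ (x_i y_{i+1} − x_{i+1} y_i) is linear in t.
With t=0 it equals 141; the coefficient of t is -5 (from the two edges through V_4).
So -5·t + 141 = 2·73 = 146 ⇒ t = -1.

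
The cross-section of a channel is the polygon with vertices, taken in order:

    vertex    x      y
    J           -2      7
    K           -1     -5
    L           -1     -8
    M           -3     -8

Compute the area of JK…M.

Apply the shoelace (surveyor's) formula: 2A = Σ (x_i·y_{i+1} − x_{i+1}·y_i), indices taken mod 4.
J→K: (-2)(-5) − (-1)(7) = 17
K→L: (-1)(-8) − (-1)(-5) = 3
L→M: (-1)(-8) − (-3)(-8) = -16
M→J: (-3)(7) − (-2)(-8) = -37
Σ = -33
Area = |Σ|/2 = 16.5.

16.5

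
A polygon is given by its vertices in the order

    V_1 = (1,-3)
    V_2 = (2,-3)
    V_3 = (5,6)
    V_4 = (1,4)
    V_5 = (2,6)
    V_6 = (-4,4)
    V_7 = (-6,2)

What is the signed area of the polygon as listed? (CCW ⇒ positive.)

Apply Gauss's area formula: 2A = Σ (x_i·y_{i+1} − x_{i+1}·y_i), indices taken mod 7.
Σ = (3) + (27) + (14) + (-2) + (32) + (16) + (16) = 106
Signed area = Σ/2 = 53 (positive ⇒ counter-clockwise traversal).

53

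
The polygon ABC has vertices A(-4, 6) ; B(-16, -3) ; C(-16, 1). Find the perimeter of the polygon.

|AB| = √((-12)² + (-9)²) = √225 = 15
|BC| = √((0)² + (4)²) = √16 = 4
|CA| = √((12)² + (5)²) = √169 = 13
Perimeter = 15 + 4 + 13 = 32.

32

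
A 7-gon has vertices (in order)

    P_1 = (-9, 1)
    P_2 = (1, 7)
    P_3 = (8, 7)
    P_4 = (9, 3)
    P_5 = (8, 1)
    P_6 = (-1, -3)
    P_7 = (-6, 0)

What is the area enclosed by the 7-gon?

107

Apply the shoelace (surveyor's) formula: 2A = Σ (x_i·y_{i+1} − x_{i+1}·y_i), indices taken mod 7.
Σ = (-64) + (-49) + (-39) + (-15) + (-23) + (-18) + (-6) = -214
Area = |Σ|/2 = 107.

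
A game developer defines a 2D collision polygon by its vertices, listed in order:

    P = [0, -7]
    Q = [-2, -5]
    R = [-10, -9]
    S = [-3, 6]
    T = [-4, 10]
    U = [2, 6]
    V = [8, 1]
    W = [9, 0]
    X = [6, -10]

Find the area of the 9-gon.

185

Apply the surveyor's formula: 2A = Σ (x_i·y_{i+1} − x_{i+1}·y_i), indices taken mod 9.
Σ = (-14) + (-32) + (-87) + (-6) + (-44) + (-46) + (-9) + (-90) + (-42) = -370
Area = |Σ|/2 = 185.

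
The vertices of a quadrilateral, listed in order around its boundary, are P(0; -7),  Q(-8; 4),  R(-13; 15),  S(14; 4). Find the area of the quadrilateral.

Σ = (-56) + (-68) + (-262) + (-98) = -484
Area = |Σ|/2 = 242.

242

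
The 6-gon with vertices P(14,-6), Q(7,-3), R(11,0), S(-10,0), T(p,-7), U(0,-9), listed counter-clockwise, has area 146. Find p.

-7

Write out the shoelace sum; only the two edges meeting at T involve p:
2·Area = [((-10)·(-7) − p·0) + (p·(-9) − 0·(-7))] + 159
       = -9·p + 229 = 292
⇒ p = -7.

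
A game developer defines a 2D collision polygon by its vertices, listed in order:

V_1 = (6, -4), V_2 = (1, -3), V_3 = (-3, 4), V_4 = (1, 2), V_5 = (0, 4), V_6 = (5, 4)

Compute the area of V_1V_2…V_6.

Σ = (-14) + (-5) + (-10) + (4) + (-20) + (-44) = -89
Area = |Σ|/2 = 44.5.

44.5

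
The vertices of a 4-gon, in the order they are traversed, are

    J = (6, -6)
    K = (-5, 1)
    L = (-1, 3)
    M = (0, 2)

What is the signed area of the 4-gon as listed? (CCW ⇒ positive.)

-26

Σ = (-24) + (-14) + (-2) + (-12) = -52
Signed area = Σ/2 = -26 (negative ⇒ clockwise traversal).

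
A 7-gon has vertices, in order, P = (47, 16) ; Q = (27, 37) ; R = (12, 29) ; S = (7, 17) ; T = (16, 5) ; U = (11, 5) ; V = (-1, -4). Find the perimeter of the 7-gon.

|PQ| = √((-20)² + (21)²) = √841 = 29
|QR| = √((-15)² + (-8)²) = √289 = 17
|RS| = √((-5)² + (-12)²) = √169 = 13
|ST| = √((9)² + (-12)²) = √225 = 15
|TU| = √((-5)² + (0)²) = √25 = 5
|UV| = √((-12)² + (-9)²) = √225 = 15
|VP| = √((48)² + (20)²) = √2704 = 52
Perimeter = 29 + 17 + 13 + 15 + 5 + 15 + 52 = 146.

146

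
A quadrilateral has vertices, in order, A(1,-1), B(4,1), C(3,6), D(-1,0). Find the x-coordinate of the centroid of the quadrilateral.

Apply the surveyor's formula. First the cross-terms c_i = x_i·y_{i+1} − x_{i+1}·y_i:
  5, 21, 6, 1  ⇒  2A = 33, A = 16.5.
Then Σ (x_i + x_{i+1})·c_i = 184, so x̄ = 184 / (6·16.5) = 184/99.

184/99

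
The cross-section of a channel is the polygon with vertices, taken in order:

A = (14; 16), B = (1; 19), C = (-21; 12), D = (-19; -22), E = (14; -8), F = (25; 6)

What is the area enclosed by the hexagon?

Apply Gauss's area formula: 2A = Σ (x_i·y_{i+1} − x_{i+1}·y_i), indices taken mod 6.
Σ = (250) + (411) + (690) + (460) + (284) + (316) = 2411
Area = |Σ|/2 = 1205.5.

1205.5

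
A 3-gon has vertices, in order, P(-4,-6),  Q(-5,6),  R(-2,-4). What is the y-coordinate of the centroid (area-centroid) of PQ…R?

-4/3

Apply the shoelace (surveyor's) formula. First the cross-terms c_i = x_i·y_{i+1} − x_{i+1}·y_i:
  -54, 32, -4  ⇒  2A = -26, A = -13.
Then Σ (y_i + y_{i+1})·c_i = 104, so ȳ = 104 / (6·(-13)) = -4/3.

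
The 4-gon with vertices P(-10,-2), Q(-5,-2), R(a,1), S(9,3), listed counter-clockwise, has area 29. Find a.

The doubled signed area Σ (x_i y_{i+1} − x_{i+1} y_i) is linear in a.
With a=0 it equals 8; the coefficient of a is 5 (from the two edges through R).
So 5·a + 8 = 2·29 = 58 ⇒ a = 10.

10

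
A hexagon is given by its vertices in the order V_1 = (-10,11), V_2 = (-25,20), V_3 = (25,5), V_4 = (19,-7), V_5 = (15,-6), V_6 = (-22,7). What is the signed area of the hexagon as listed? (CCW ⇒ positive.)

-514

V_1→V_2: (-10)(20) − (-25)(11) = 75
V_2→V_3: (-25)(5) − (25)(20) = -625
V_3→V_4: (25)(-7) − (19)(5) = -270
V_4→V_5: (19)(-6) − (15)(-7) = -9
V_5→V_6: (15)(7) − (-22)(-6) = -27
V_6→V_1: (-22)(11) − (-10)(7) = -172
Σ = -1028
Signed area = Σ/2 = -514 (negative ⇒ clockwise traversal).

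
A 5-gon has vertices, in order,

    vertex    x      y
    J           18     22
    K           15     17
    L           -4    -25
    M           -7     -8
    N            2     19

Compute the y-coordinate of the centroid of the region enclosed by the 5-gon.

Apply the shoelace (surveyor's) formula. First the cross-terms c_i = x_i·y_{i+1} − x_{i+1}·y_i:
  -24, -307, -143, -117, -298  ⇒  2A = -889, A = -444.5.
Then Σ (y_i + y_{i+1})·c_i = -7266, so ȳ = -7266 / (6·(-444.5)) = 346/127.

346/127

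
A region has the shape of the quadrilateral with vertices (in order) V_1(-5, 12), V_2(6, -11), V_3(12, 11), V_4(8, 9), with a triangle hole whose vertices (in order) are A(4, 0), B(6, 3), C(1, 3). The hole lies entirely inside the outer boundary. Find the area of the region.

Outer boundary:
V_1→V_2: (-5)(-11) − (6)(12) = -17
V_2→V_3: (6)(11) − (12)(-11) = 198
V_3→V_4: (12)(9) − (8)(11) = 20
V_4→V_1: (8)(12) − (-5)(9) = 141
Σ = 342
Area = |Σ|/2 = 171.
Hole:
Apply Gauss's area formula: 2A = Σ (x_i·y_{i+1} − x_{i+1}·y_i), indices taken mod 3.
Σ = (12) + (15) + (-12) = 15
Area = |Σ|/2 = 7.5.
Net area = 171 − 7.5 = 163.5.

163.5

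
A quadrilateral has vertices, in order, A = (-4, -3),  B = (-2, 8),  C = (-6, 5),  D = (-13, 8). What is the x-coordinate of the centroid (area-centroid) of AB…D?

Apply Gauss's area formula. First the cross-terms c_i = x_i·y_{i+1} − x_{i+1}·y_i:
  -38, 38, 17, 71  ⇒  2A = 88, A = 44.
Then Σ (x_i + x_{i+1})·c_i = -1606, so x̄ = -1606 / (6·44) = -73/12.

-73/12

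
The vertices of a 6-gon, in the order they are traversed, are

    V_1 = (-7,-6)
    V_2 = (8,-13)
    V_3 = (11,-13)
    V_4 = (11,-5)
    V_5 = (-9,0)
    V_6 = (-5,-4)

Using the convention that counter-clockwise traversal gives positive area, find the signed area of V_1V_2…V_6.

Apply Gauss's area formula: 2A = Σ (x_i·y_{i+1} − x_{i+1}·y_i), indices taken mod 6.
Cross-terms: 139, 39, 88, -45, 36, 2  ⇒  Σ = 259
Signed area = Σ/2 = 129.5 (positive ⇒ counter-clockwise traversal).

129.5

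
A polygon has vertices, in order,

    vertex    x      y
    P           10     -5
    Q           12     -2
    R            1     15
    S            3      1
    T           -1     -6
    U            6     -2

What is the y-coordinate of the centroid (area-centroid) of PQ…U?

137/63

Apply the surveyor's formula. First the cross-terms c_i = x_i·y_{i+1} − x_{i+1}·y_i:
  40, 182, -44, -17, 38, -10  ⇒  2A = 189, A = 94.5.
Then Σ (y_i + y_{i+1})·c_i = 1233, so ȳ = 1233 / (6·94.5) = 137/63.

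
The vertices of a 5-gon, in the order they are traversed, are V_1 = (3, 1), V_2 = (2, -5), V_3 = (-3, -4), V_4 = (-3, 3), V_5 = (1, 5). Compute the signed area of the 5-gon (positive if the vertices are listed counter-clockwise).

Σ = (-17) + (-23) + (-21) + (-18) + (-14) = -93
Signed area = Σ/2 = -46.5 (negative ⇒ clockwise traversal).

-46.5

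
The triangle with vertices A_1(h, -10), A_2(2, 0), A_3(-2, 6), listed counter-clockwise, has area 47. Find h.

The doubled signed area Σ (x_i y_{i+1} − x_{i+1} y_i) is linear in h.
With h=0 it equals 52; the coefficient of h is -6 (from the two edges through A_1).
So -6·h + 52 = 2·47 = 94 ⇒ h = -7.

-7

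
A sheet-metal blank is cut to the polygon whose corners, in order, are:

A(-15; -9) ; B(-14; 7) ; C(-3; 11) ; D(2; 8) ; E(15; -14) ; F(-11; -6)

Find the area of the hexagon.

Cross-terms: -231, -133, -46, -148, -244, 9  ⇒  Σ = -793
Area = |Σ|/2 = 396.5.

396.5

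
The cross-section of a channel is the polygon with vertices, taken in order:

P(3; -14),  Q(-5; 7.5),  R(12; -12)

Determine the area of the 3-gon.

104.75

Cross-terms: -47.5, -30, -132  ⇒  Σ = -209.5
Area = |Σ|/2 = 104.75.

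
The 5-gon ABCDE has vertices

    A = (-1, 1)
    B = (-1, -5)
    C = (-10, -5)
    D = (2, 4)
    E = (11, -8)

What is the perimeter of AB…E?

|AB| = √((0)² + (-6)²) = √36 = 6
|BC| = √((-9)² + (0)²) = √81 = 9
|CD| = √((12)² + (9)²) = √225 = 15
|DE| = √((9)² + (-12)²) = √225 = 15
|EA| = √((-12)² + (9)²) = √225 = 15
Perimeter = 6 + 9 + 15 + 15 + 15 = 60.

60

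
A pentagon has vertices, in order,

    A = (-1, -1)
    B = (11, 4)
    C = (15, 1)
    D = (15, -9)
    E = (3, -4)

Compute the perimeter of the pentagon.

46

|AB| = √((12)² + (5)²) = √169 = 13
|BC| = √((4)² + (-3)²) = √25 = 5
|CD| = √((0)² + (-10)²) = √100 = 10
|DE| = √((-12)² + (5)²) = √169 = 13
|EA| = √((-4)² + (3)²) = √25 = 5
Perimeter = 13 + 5 + 10 + 13 + 5 = 46.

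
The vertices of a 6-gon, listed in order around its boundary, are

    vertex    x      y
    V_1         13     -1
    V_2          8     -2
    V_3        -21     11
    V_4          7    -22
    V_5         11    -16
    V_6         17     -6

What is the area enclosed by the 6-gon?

Apply Gauss's area formula: 2A = Σ (x_i·y_{i+1} − x_{i+1}·y_i), indices taken mod 6.
Σ = (-18) + (46) + (385) + (130) + (206) + (61) = 810
Area = |Σ|/2 = 405.

405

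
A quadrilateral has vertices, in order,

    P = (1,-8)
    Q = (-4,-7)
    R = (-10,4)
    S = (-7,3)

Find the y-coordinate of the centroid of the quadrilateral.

-94/37

Apply the shoelace (surveyor's) formula. First the cross-terms c_i = x_i·y_{i+1} − x_{i+1}·y_i:
  -39, -86, -2, 53  ⇒  2A = -74, A = -37.
Then Σ (y_i + y_{i+1})·c_i = 564, so ȳ = 564 / (6·(-37)) = -94/37.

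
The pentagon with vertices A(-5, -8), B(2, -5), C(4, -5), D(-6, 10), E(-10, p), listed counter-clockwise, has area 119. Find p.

3

Write out the shoelace sum; only the two edges meeting at E involve p:
2·Area = [((-6)·p − (-10)·10) + ((-10)·(-8) − (-5)·p)] + 61
       = -1·p + 241 = 238
⇒ p = 3.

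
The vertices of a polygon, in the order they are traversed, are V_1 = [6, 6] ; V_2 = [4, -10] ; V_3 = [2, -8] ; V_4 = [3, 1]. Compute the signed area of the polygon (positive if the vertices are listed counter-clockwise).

-29

Apply Gauss's area formula: 2A = Σ (x_i·y_{i+1} − x_{i+1}·y_i), indices taken mod 4.
Σ = (-84) + (-12) + (26) + (12) = -58
Signed area = Σ/2 = -29 (negative ⇒ clockwise traversal).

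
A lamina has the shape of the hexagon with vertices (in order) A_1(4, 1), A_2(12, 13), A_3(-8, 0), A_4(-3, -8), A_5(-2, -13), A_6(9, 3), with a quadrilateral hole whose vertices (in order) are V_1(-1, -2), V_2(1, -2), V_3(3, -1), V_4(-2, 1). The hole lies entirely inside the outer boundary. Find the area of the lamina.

162

Outer boundary:
Cross-terms: 40, 104, 64, 23, 111, -3  ⇒  Σ = 339
Area = |Σ|/2 = 169.5.
Hole:
Σ = (4) + (5) + (1) + (5) = 15
Area = |Σ|/2 = 7.5.
Net area = 169.5 − 7.5 = 162.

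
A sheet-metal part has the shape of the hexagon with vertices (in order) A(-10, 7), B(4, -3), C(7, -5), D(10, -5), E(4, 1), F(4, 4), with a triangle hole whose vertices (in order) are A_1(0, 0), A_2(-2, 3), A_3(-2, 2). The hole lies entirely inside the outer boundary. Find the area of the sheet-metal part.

63

Outer boundary:
Apply the surveyor's formula: 2A = Σ (x_i·y_{i+1} − x_{i+1}·y_i), indices taken mod 6.
A→B: (-10)(-3) − (4)(7) = 2
B→C: (4)(-5) − (7)(-3) = 1
C→D: (7)(-5) − (10)(-5) = 15
D→E: (10)(1) − (4)(-5) = 30
E→F: (4)(4) − (4)(1) = 12
F→A: (4)(7) − (-10)(4) = 68
Σ = 128
Area = |Σ|/2 = 64.
Hole:
Apply the surveyor's formula: 2A = Σ (x_i·y_{i+1} − x_{i+1}·y_i), indices taken mod 3.
Σ = (0) + (2) + (0) = 2
Area = |Σ|/2 = 1.
Net area = 64 − 1 = 63.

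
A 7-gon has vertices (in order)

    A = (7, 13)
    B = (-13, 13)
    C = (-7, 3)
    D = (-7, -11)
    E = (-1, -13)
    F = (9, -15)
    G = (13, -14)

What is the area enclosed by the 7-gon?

Σ = (260) + (52) + (98) + (80) + (132) + (69) + (267) = 958
Area = |Σ|/2 = 479.

479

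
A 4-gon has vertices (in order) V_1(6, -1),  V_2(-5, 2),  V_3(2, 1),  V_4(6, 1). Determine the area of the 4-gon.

9

Apply the surveyor's formula: 2A = Σ (x_i·y_{i+1} − x_{i+1}·y_i), indices taken mod 4.
Σ = (7) + (-9) + (-4) + (-12) = -18
Area = |Σ|/2 = 9.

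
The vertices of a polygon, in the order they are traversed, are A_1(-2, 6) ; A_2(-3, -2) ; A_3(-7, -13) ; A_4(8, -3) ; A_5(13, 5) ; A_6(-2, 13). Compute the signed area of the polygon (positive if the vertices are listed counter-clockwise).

Apply the surveyor's formula: 2A = Σ (x_i·y_{i+1} − x_{i+1}·y_i), indices taken mod 6.
Σ = (22) + (25) + (125) + (79) + (179) + (14) = 444
Signed area = Σ/2 = 222 (positive ⇒ counter-clockwise traversal).

222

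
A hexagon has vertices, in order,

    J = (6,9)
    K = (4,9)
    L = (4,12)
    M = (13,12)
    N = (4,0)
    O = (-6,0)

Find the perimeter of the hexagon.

54

|JK| = √((-2)² + (0)²) = √4 = 2
|KL| = √((0)² + (3)²) = √9 = 3
|LM| = √((9)² + (0)²) = √81 = 9
|MN| = √((-9)² + (-12)²) = √225 = 15
|NO| = √((-10)² + (0)²) = √100 = 10
|OJ| = √((12)² + (9)²) = √225 = 15
Perimeter = 2 + 3 + 9 + 15 + 10 + 15 = 54.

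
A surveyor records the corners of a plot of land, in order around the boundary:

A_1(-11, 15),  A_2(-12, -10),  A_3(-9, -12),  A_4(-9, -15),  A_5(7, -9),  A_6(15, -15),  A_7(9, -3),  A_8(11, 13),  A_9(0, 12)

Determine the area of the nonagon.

545.5

Σ = (290) + (54) + (27) + (186) + (30) + (90) + (150) + (132) + (132) = 1091
Area = |Σ|/2 = 545.5.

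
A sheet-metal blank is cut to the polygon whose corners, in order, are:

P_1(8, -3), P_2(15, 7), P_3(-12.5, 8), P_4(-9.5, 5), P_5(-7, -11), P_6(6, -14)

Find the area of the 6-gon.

P_1→P_2: (8)(7) − (15)(-3) = 101
P_2→P_3: (15)(8) − (-12.5)(7) = 207.5
P_3→P_4: (-12.5)(5) − (-9.5)(8) = 13.5
P_4→P_5: (-9.5)(-11) − (-7)(5) = 139.5
P_5→P_6: (-7)(-14) − (6)(-11) = 164
P_6→P_1: (6)(-3) − (8)(-14) = 94
Σ = 719.5
Area = |Σ|/2 = 359.75.

359.75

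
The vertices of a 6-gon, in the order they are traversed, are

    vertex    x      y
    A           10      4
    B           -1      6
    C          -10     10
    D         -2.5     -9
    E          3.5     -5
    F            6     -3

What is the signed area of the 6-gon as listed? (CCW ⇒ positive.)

173.25

Apply the shoelace (surveyor's) formula: 2A = Σ (x_i·y_{i+1} − x_{i+1}·y_i), indices taken mod 6.
Σ = (64) + (50) + (115) + (44) + (19.5) + (54) = 346.5
Signed area = Σ/2 = 173.25 (positive ⇒ counter-clockwise traversal).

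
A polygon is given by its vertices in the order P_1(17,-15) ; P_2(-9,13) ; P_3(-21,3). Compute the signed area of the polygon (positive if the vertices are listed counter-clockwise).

Apply the shoelace (surveyor's) formula: 2A = Σ (x_i·y_{i+1} − x_{i+1}·y_i), indices taken mod 3.
Σ = (86) + (246) + (264) = 596
Signed area = Σ/2 = 298 (positive ⇒ counter-clockwise traversal).

298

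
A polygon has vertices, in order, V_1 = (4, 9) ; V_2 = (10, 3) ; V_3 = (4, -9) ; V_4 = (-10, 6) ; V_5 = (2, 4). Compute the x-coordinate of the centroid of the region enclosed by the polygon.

Apply Gauss's area formula. First the cross-terms c_i = x_i·y_{i+1} − x_{i+1}·y_i:
  -78, -102, -66, -52, 2  ⇒  2A = -296, A = -148.
Then Σ (x_i + x_{i+1})·c_i = -1696, so x̄ = -1696 / (6·(-148)) = 212/111.

212/111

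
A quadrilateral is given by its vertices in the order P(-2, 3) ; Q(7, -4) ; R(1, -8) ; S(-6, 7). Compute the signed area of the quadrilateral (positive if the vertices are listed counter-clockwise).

-55

Apply Gauss's area formula: 2A = Σ (x_i·y_{i+1} − x_{i+1}·y_i), indices taken mod 4.
Cross-terms: -13, -52, -41, -4  ⇒  Σ = -110
Signed area = Σ/2 = -55 (negative ⇒ clockwise traversal).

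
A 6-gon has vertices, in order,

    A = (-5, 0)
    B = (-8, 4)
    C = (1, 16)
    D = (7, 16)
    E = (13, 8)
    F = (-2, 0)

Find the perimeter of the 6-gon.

|AB| = √((-3)² + (4)²) = √25 = 5
|BC| = √((9)² + (12)²) = √225 = 15
|CD| = √((6)² + (0)²) = √36 = 6
|DE| = √((6)² + (-8)²) = √100 = 10
|EF| = √((-15)² + (-8)²) = √289 = 17
|FA| = √((-3)² + (0)²) = √9 = 3
Perimeter = 5 + 15 + 6 + 10 + 17 + 3 = 56.

56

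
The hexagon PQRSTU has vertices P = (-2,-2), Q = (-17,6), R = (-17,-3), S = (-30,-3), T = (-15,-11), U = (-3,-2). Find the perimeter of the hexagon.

72

|PQ| = √((-15)² + (8)²) = √289 = 17
|QR| = √((0)² + (-9)²) = √81 = 9
|RS| = √((-13)² + (0)²) = √169 = 13
|ST| = √((15)² + (-8)²) = √289 = 17
|TU| = √((12)² + (9)²) = √225 = 15
|UP| = √((1)² + (0)²) = √1 = 1
Perimeter = 17 + 9 + 13 + 17 + 15 + 1 = 72.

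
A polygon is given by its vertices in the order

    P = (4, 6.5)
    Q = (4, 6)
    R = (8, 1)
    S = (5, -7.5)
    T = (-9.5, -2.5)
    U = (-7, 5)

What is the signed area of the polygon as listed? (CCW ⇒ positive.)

Apply the surveyor's formula: 2A = Σ (x_i·y_{i+1} − x_{i+1}·y_i), indices taken mod 6.
Σ = (-2) + (-44) + (-65) + (-83.75) + (-65) + (-65.5) = -325.25
Signed area = Σ/2 = -162.625 (negative ⇒ clockwise traversal).

-162.625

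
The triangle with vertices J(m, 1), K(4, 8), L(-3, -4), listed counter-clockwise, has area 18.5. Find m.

3

The doubled signed area Σ (x_i y_{i+1} − x_{i+1} y_i) is linear in m.
With m=0 it equals 1; the coefficient of m is 12 (from the two edges through J).
So 12·m + 1 = 2·18.5 = 37 ⇒ m = 3.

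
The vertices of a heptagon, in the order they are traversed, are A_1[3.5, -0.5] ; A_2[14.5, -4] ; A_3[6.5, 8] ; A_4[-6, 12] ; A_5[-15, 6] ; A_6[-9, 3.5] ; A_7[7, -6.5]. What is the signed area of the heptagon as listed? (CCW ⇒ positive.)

A_1→A_2: (3.5)(-4) − (14.5)(-0.5) = -6.75
A_2→A_3: (14.5)(8) − (6.5)(-4) = 142
A_3→A_4: (6.5)(12) − (-6)(8) = 126
A_4→A_5: (-6)(6) − (-15)(12) = 144
A_5→A_6: (-15)(3.5) − (-9)(6) = 1.5
A_6→A_7: (-9)(-6.5) − (7)(3.5) = 34
A_7→A_1: (7)(-0.5) − (3.5)(-6.5) = 19.25
Σ = 460
Signed area = Σ/2 = 230 (positive ⇒ counter-clockwise traversal).

230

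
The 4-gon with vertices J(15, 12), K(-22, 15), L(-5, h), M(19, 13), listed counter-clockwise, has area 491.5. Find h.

The doubled signed area Σ (x_i y_{i+1} − x_{i+1} y_i) is linear in h.
With h=0 it equals 532; the coefficient of h is -41 (from the two edges through L).
So -41·h + 532 = 2·491.5 = 983 ⇒ h = -11.

-11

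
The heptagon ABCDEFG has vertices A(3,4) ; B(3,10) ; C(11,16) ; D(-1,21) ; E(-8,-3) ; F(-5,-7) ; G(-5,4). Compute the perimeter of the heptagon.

78

|AB| = √((0)² + (6)²) = √36 = 6
|BC| = √((8)² + (6)²) = √100 = 10
|CD| = √((-12)² + (5)²) = √169 = 13
|DE| = √((-7)² + (-24)²) = √625 = 25
|EF| = √((3)² + (-4)²) = √25 = 5
|FG| = √((0)² + (11)²) = √121 = 11
|GA| = √((8)² + (0)²) = √64 = 8
Perimeter = 6 + 10 + 13 + 25 + 5 + 11 + 8 = 78.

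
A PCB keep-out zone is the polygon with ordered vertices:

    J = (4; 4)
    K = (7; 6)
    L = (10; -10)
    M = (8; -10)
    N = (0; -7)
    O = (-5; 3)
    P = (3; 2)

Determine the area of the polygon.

Apply the shoelace (surveyor's) formula: 2A = Σ (x_i·y_{i+1} − x_{i+1}·y_i), indices taken mod 7.
Cross-terms: -4, -130, -20, -56, -35, -19, 4  ⇒  Σ = -260
Area = |Σ|/2 = 130.

130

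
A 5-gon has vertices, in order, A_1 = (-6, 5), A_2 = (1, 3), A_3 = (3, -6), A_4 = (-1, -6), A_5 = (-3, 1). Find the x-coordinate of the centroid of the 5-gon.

-82/135

Apply the shoelace formula. First the cross-terms c_i = x_i·y_{i+1} − x_{i+1}·y_i:
  -23, -15, -24, -19, -9  ⇒  2A = -90, A = -45.
Then Σ (x_i + x_{i+1})·c_i = 164, so x̄ = 164 / (6·(-45)) = -82/135.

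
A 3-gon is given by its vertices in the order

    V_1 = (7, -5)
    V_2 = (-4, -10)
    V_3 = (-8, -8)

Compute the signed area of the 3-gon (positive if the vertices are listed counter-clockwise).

Apply Gauss's area formula: 2A = Σ (x_i·y_{i+1} − x_{i+1}·y_i), indices taken mod 3.
Cross-terms: -90, -48, 96  ⇒  Σ = -42
Signed area = Σ/2 = -21 (negative ⇒ clockwise traversal).

-21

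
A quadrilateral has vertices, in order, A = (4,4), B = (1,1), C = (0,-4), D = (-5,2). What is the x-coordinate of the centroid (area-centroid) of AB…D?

Apply Gauss's area formula. First the cross-terms c_i = x_i·y_{i+1} − x_{i+1}·y_i:
  0, -4, -20, -28  ⇒  2A = -52, A = -26.
Then Σ (x_i + x_{i+1})·c_i = 124, so x̄ = 124 / (6·(-26)) = -31/39.

-31/39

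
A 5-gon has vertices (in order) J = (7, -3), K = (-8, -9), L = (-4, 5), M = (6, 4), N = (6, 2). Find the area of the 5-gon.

Σ = (-87) + (-76) + (-46) + (-12) + (-32) = -253
Area = |Σ|/2 = 126.5.

126.5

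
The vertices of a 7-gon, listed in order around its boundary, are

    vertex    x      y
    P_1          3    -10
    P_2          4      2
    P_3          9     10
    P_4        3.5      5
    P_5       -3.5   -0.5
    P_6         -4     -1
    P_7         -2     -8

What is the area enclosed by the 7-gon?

Σ = (46) + (22) + (10) + (15.75) + (1.5) + (30) + (44) = 169.25
Area = |Σ|/2 = 84.625.

84.625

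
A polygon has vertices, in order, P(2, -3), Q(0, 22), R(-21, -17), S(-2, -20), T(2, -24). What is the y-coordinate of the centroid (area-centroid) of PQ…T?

-1153/219

Apply Gauss's area formula. First the cross-terms c_i = x_i·y_{i+1} − x_{i+1}·y_i:
  44, 462, 386, 88, 42  ⇒  2A = 1022, A = 511.
Then Σ (y_i + y_{i+1})·c_i = -16142, so ȳ = -16142 / (6·511) = -1153/219.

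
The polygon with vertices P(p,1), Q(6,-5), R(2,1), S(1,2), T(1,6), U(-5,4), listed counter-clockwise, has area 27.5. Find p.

Write out the shoelace sum; only the two edges meeting at P involve p:
2·Area = [((-5)·1 − p·4) + (p·(-5) − 6·1)] + 57
       = -9·p + 46 = 55
⇒ p = -1.

-1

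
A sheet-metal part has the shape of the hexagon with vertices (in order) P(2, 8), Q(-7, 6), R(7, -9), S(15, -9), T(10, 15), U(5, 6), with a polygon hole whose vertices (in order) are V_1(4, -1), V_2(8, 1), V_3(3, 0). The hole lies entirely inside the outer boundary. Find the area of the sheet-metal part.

241.5

Outer boundary:
Cross-terms: 68, 21, 72, 315, -15, 28  ⇒  Σ = 489
Area = |Σ|/2 = 244.5.
Hole:
Apply the shoelace (surveyor's) formula: 2A = Σ (x_i·y_{i+1} − x_{i+1}·y_i), indices taken mod 3.
Σ = (12) + (-3) + (-3) = 6
Area = |Σ|/2 = 3.
Net area = 244.5 − 3 = 241.5.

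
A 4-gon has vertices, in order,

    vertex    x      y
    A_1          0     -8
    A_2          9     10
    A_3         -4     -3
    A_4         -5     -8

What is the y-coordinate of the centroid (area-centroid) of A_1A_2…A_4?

-296/213

Apply Gauss's area formula. First the cross-terms c_i = x_i·y_{i+1} − x_{i+1}·y_i:
  72, 13, 17, 40  ⇒  2A = 142, A = 71.
Then Σ (y_i + y_{i+1})·c_i = -592, so ȳ = -592 / (6·71) = -296/213.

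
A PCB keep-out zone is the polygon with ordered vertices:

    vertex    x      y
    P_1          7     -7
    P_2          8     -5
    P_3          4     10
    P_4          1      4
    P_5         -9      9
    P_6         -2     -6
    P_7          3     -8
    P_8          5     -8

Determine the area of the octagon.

157.5

Σ = (21) + (100) + (6) + (45) + (72) + (34) + (16) + (21) = 315
Area = |Σ|/2 = 157.5.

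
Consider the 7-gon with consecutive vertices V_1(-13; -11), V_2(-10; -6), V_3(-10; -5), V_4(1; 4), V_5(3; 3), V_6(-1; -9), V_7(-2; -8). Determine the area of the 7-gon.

Apply the shoelace (surveyor's) formula: 2A = Σ (x_i·y_{i+1} − x_{i+1}·y_i), indices taken mod 7.
Σ = (-32) + (-10) + (-35) + (-9) + (-24) + (-10) + (-82) = -202
Area = |Σ|/2 = 101.

101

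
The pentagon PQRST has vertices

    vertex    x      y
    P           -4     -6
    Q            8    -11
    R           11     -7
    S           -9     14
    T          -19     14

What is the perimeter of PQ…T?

82

|PQ| = √((12)² + (-5)²) = √169 = 13
|QR| = √((3)² + (4)²) = √25 = 5
|RS| = √((-20)² + (21)²) = √841 = 29
|ST| = √((-10)² + (0)²) = √100 = 10
|TP| = √((15)² + (-20)²) = √625 = 25
Perimeter = 13 + 5 + 29 + 10 + 25 = 82.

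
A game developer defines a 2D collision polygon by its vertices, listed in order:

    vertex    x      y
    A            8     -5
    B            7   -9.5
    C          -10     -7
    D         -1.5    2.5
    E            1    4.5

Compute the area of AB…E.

135.375

Σ = (-41) + (-144) + (-35.5) + (-9.25) + (-41) = -270.75
Area = |Σ|/2 = 135.375.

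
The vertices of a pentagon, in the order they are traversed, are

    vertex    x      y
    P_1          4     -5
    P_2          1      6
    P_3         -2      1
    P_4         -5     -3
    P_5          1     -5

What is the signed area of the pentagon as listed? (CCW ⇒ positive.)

48

Apply the shoelace formula: 2A = Σ (x_i·y_{i+1} − x_{i+1}·y_i), indices taken mod 5.
P_1→P_2: (4)(6) − (1)(-5) = 29
P_2→P_3: (1)(1) − (-2)(6) = 13
P_3→P_4: (-2)(-3) − (-5)(1) = 11
P_4→P_5: (-5)(-5) − (1)(-3) = 28
P_5→P_1: (1)(-5) − (4)(-5) = 15
Σ = 96
Signed area = Σ/2 = 48 (positive ⇒ counter-clockwise traversal).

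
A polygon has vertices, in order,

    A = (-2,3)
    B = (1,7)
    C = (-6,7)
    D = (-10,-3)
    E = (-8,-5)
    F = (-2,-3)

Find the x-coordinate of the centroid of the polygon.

-183/37

Apply the shoelace (surveyor's) formula. First the cross-terms c_i = x_i·y_{i+1} − x_{i+1}·y_i:
  -17, 49, 88, 26, 14, -12  ⇒  2A = 148, A = 74.
Then Σ (x_i + x_{i+1})·c_i = -2196, so x̄ = -2196 / (6·74) = -183/37.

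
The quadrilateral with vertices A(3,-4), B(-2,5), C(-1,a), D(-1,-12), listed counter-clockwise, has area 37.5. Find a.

The doubled signed area Σ (x_i y_{i+1} − x_{i+1} y_i) is linear in a.
With a=0 it equals 64; the coefficient of a is -1 (from the two edges through C).
So -1·a + 64 = 2·37.5 = 75 ⇒ a = -11.

-11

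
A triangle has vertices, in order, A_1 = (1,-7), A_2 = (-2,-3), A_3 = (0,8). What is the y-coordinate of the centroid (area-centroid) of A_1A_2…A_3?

Apply Gauss's area formula. First the cross-terms c_i = x_i·y_{i+1} − x_{i+1}·y_i:
  -17, -16, -8  ⇒  2A = -41, A = -20.5.
Then Σ (y_i + y_{i+1})·c_i = 82, so ȳ = 82 / (6·(-20.5)) = -2/3.

-2/3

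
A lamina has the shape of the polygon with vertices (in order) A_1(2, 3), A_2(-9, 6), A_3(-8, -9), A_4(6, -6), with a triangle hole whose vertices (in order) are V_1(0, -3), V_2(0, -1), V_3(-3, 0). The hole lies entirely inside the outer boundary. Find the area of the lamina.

Outer boundary:
Apply the shoelace (surveyor's) formula: 2A = Σ (x_i·y_{i+1} − x_{i+1}·y_i), indices taken mod 4.
Σ = (39) + (129) + (102) + (30) = 300
Area = |Σ|/2 = 150.
Hole:
Apply Gauss's area formula: 2A = Σ (x_i·y_{i+1} − x_{i+1}·y_i), indices taken mod 3.
Σ = (0) + (-3) + (9) = 6
Area = |Σ|/2 = 3.
Net area = 150 − 3 = 147.

147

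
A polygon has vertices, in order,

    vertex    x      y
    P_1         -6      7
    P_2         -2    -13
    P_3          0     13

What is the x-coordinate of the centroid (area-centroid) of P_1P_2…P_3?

Apply the shoelace (surveyor's) formula. First the cross-terms c_i = x_i·y_{i+1} − x_{i+1}·y_i:
  92, -26, 78  ⇒  2A = 144, A = 72.
Then Σ (x_i + x_{i+1})·c_i = -1152, so x̄ = -1152 / (6·72) = -8/3.

-8/3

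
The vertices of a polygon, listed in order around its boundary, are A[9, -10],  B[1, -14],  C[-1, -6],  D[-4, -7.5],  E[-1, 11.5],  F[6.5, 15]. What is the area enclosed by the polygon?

Apply the shoelace (surveyor's) formula: 2A = Σ (x_i·y_{i+1} − x_{i+1}·y_i), indices taken mod 6.
Cross-terms: -116, -20, -16.5, -53.5, -89.75, -200  ⇒  Σ = -495.75
Area = |Σ|/2 = 247.875.

247.875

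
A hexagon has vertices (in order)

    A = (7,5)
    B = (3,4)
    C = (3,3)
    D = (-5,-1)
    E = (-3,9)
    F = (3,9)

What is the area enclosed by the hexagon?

64

Apply the shoelace formula: 2A = Σ (x_i·y_{i+1} − x_{i+1}·y_i), indices taken mod 6.
Cross-terms: 13, -3, 12, -48, -54, -48  ⇒  Σ = -128
Area = |Σ|/2 = 64.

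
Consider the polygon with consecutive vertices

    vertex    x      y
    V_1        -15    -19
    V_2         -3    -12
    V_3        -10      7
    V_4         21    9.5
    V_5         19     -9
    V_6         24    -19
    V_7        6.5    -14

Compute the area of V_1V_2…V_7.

660.25

Apply Gauss's area formula: 2A = Σ (x_i·y_{i+1} − x_{i+1}·y_i), indices taken mod 7.
Σ = (123) + (-141) + (-242) + (-369.5) + (-145) + (-212.5) + (-333.5) = -1320.5
Area = |Σ|/2 = 660.25.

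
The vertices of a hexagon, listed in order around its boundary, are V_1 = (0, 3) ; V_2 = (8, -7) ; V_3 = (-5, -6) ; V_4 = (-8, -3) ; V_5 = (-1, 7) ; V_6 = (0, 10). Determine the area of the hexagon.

104.5

Apply the shoelace (surveyor's) formula: 2A = Σ (x_i·y_{i+1} − x_{i+1}·y_i), indices taken mod 6.
Cross-terms: -24, -83, -33, -59, -10, 0  ⇒  Σ = -209
Area = |Σ|/2 = 104.5.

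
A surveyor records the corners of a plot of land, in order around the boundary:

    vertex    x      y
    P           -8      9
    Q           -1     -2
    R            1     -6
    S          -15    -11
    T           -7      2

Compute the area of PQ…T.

111

Apply the shoelace (surveyor's) formula: 2A = Σ (x_i·y_{i+1} − x_{i+1}·y_i), indices taken mod 5.
P→Q: (-8)(-2) − (-1)(9) = 25
Q→R: (-1)(-6) − (1)(-2) = 8
R→S: (1)(-11) − (-15)(-6) = -101
S→T: (-15)(2) − (-7)(-11) = -107
T→P: (-7)(9) − (-8)(2) = -47
Σ = -222
Area = |Σ|/2 = 111.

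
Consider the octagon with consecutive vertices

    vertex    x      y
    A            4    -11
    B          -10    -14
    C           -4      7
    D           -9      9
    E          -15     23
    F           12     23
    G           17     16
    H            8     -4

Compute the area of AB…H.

Apply Gauss's area formula: 2A = Σ (x_i·y_{i+1} − x_{i+1}·y_i), indices taken mod 8.
Σ = (-166) + (-126) + (27) + (-72) + (-621) + (-199) + (-196) + (-72) = -1425
Area = |Σ|/2 = 712.5.

712.5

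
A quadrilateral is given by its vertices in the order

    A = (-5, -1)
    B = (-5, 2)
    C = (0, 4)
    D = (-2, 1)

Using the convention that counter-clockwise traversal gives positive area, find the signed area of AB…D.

Apply the surveyor's formula: 2A = Σ (x_i·y_{i+1} − x_{i+1}·y_i), indices taken mod 4.
Cross-terms: -15, -20, 8, 7  ⇒  Σ = -20
Signed area = Σ/2 = -10 (negative ⇒ clockwise traversal).

-10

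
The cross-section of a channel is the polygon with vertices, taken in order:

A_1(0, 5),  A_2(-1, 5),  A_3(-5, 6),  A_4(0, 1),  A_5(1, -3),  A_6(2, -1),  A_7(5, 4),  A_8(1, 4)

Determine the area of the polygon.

Σ = (5) + (19) + (-5) + (-1) + (5) + (13) + (16) + (5) = 57
Area = |Σ|/2 = 28.5.

28.5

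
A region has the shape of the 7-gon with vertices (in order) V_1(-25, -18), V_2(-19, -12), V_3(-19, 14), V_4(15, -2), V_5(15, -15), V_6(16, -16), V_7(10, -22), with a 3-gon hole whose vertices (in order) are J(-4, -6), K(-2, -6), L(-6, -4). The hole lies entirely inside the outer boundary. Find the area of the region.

910.5

Outer boundary:
Apply the shoelace formula: 2A = Σ (x_i·y_{i+1} − x_{i+1}·y_i), indices taken mod 7.
Cross-terms: -42, -494, -172, -195, 0, -192, -730  ⇒  Σ = -1825
Area = |Σ|/2 = 912.5.
Hole:
Apply the shoelace formula: 2A = Σ (x_i·y_{i+1} − x_{i+1}·y_i), indices taken mod 3.
Σ = (12) + (-28) + (20) = 4
Area = |Σ|/2 = 2.
Net area = 912.5 − 2 = 910.5.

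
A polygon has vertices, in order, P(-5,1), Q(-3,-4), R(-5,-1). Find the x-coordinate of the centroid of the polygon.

Apply Gauss's area formula. First the cross-terms c_i = x_i·y_{i+1} − x_{i+1}·y_i:
  23, -17, -10  ⇒  2A = -4, A = -2.
Then Σ (x_i + x_{i+1})·c_i = 52, so x̄ = 52 / (6·(-2)) = -13/3.

-13/3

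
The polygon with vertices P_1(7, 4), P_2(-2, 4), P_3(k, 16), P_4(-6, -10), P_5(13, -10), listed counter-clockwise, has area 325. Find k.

-17

Write out the shoelace sum; only the two edges meeting at P_3 involve k:
2·Area = [((-2)·16 − k·4) + (k·(-10) − (-6)·16)] + 348
       = -14·k + 412 = 650
⇒ k = -17.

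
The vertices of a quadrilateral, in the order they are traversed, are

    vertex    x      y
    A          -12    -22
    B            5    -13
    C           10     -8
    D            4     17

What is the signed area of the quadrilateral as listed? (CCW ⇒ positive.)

Apply the shoelace formula: 2A = Σ (x_i·y_{i+1} − x_{i+1}·y_i), indices taken mod 4.
Σ = (266) + (90) + (202) + (116) = 674
Signed area = Σ/2 = 337 (positive ⇒ counter-clockwise traversal).

337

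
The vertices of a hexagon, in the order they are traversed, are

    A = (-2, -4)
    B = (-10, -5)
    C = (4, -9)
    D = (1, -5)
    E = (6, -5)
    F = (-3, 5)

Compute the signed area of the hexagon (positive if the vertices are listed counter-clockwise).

Apply Gauss's area formula: 2A = Σ (x_i·y_{i+1} − x_{i+1}·y_i), indices taken mod 6.
Σ = (-30) + (110) + (-11) + (25) + (15) + (22) = 131
Signed area = Σ/2 = 65.5 (positive ⇒ counter-clockwise traversal).

65.5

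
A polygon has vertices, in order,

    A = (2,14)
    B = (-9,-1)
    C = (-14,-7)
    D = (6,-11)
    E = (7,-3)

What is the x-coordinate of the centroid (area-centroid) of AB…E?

-155/133

Apply the shoelace (surveyor's) formula. First the cross-terms c_i = x_i·y_{i+1} − x_{i+1}·y_i:
  124, 49, 196, 59, 104  ⇒  2A = 532, A = 266.
Then Σ (x_i + x_{i+1})·c_i = -1860, so x̄ = -1860 / (6·266) = -155/133.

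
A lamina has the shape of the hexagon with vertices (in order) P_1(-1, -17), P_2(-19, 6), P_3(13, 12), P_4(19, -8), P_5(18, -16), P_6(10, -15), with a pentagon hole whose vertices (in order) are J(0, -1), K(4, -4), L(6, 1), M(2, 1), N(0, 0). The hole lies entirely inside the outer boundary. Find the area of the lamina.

693

Outer boundary:
Apply Gauss's area formula: 2A = Σ (x_i·y_{i+1} − x_{i+1}·y_i), indices taken mod 6.
Σ = (-329) + (-306) + (-332) + (-160) + (-110) + (-185) = -1422
Area = |Σ|/2 = 711.
Hole:
Apply the surveyor's formula: 2A = Σ (x_i·y_{i+1} − x_{i+1}·y_i), indices taken mod 5.
Σ = (4) + (28) + (4) + (0) + (0) = 36
Area = |Σ|/2 = 18.
Net area = 711 − 18 = 693.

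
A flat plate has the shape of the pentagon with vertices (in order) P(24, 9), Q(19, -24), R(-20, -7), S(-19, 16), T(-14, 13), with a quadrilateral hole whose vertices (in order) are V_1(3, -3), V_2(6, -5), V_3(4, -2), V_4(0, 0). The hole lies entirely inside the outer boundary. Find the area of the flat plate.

Outer boundary:
Apply the shoelace formula: 2A = Σ (x_i·y_{i+1} − x_{i+1}·y_i), indices taken mod 5.
Σ = (-747) + (-613) + (-453) + (-23) + (-438) = -2274
Area = |Σ|/2 = 1137.
Hole:
Apply Gauss's area formula: 2A = Σ (x_i·y_{i+1} − x_{i+1}·y_i), indices taken mod 4.
V_1→V_2: (3)(-5) − (6)(-3) = 3
V_2→V_3: (6)(-2) − (4)(-5) = 8
V_3→V_4: (4)(0) − (0)(-2) = 0
V_4→V_1: (0)(-3) − (3)(0) = 0
Σ = 11
Area = |Σ|/2 = 5.5.
Net area = 1137 − 5.5 = 1131.5.

1131.5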